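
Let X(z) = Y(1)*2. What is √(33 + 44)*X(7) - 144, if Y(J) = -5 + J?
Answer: -144 - 8*√77 ≈ -214.20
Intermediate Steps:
X(z) = -8 (X(z) = (-5 + 1)*2 = -4*2 = -8)
√(33 + 44)*X(7) - 144 = √(33 + 44)*(-8) - 144 = √77*(-8) - 144 = -8*√77 - 144 = -144 - 8*√77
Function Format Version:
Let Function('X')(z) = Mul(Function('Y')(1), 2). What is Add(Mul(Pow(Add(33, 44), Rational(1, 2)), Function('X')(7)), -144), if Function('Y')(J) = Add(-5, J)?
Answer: Add(-144, Mul(-8, Pow(77, Rational(1, 2)))) ≈ -214.20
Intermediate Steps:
Function('X')(z) = -8 (Function('X')(z) = Mul(Add(-5, 1), 2) = Mul(-4, 2) = -8)
Add(Mul(Pow(Add(33, 44), Rational(1, 2)), Function('X')(7)), -144) = Add(Mul(Pow(Add(33, 44), Rational(1, 2)), -8), -144) = Add(Mul(Pow(77, Rational(1, 2)), -8), -144) = Add(Mul(-8, Pow(77, Rational(1, 2))), -144) = Add(-144, Mul(-8, Pow(77, Rational(1, 2))))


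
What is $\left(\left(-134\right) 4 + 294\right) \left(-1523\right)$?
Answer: $368566$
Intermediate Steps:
$\left(\left(-134\right) 4 + 294\right) \left(-1523\right) = \left(-536 + 294\right) \left(-1523\right) = \left(-242\right) \left(-1523\right) = 368566$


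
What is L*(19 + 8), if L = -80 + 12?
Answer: -1836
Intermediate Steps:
L = -68
L*(19 + 8) = -68*(19 + 8) = -68*27 = -1836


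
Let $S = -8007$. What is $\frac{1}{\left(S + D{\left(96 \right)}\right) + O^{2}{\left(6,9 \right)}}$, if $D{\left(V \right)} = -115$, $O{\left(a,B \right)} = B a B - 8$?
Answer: $\frac{1}{220362} \approx 4.538 \cdot 10^{-6}$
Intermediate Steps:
$O{\left(a,B \right)} = -8 + a B^{2}$ ($O{\left(a,B \right)} = a B^{2} - 8 = -8 + a B^{2}$)
$\frac{1}{\left(S + D{\left(96 \right)}\right) + O^{2}{\left(6,9 \right)}} = \frac{1}{\left(-8007 - 115\right) + \left(-8 + 6 \cdot 9^{2}\right)^{2}} = \frac{1}{-8122 + \left(-8 + 6 \cdot 81\right)^{2}} = \frac{1}{-8122 + \left(-8 + 486\right)^{2}} = \frac{1}{-8122 + 478^{2}} = \frac{1}{-8122 + 228484} = \frac{1}{220362}$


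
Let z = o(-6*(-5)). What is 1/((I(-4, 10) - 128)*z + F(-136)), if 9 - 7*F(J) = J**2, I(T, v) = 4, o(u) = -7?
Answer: -1/1773 ≈ -0.00056402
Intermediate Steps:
z = -7
F(J) = 9/7 - J**2/7
1/((I(-4, 10) - 128)*z + F(-136)) = 1/((4 - 128)*(-7) + (9/7 - 1/7*(-136)**2)) = 1/(-124*(-7) + (9/7 - 1/7*18496)) = 1/(868 + (9/7 - 18496/7)) = 1/(868 - 2641) = 1/(-1773) = -1/1773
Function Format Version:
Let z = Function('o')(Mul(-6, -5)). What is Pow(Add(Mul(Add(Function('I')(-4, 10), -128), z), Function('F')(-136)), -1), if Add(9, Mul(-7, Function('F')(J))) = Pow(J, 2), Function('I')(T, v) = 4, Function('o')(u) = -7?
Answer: Rational(-1, 1773) ≈ -0.00056402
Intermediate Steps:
z = -7
Function('F')(J) = Add(Rational(9, 7), Mul(Rational(-1, 7), Pow(J, 2)))
Pow(Add(Mul(Add(Function('I')(-4, 10), -128), z), Function('F')(-136)), -1) = Pow(Add(Mul(Add(4, -128), -7), Add(Rational(9, 7), Mul(Rational(-1, 7), Pow(-136, 2)))), -1) = Pow(Add(Mul(-124, -7), Add(Rational(9, 7), Mul(Rational(-1, 7), 18496))), -1) = Pow(Add(868, Add(Rational(9, 7), Rational(-18496, 7))), -1) = Pow(Add(868, -2641), -1) = Pow(-1773, -1) = Rational(-1, 1773)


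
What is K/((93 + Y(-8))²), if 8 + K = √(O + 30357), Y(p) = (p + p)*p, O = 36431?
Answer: -8/48841 + 2*√16697/48841 ≈ 0.0051275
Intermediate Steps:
Y(p) = 2*p² (Y(p) = (2*p)*p = 2*p²)
K = -8 + 2*√16697 (K = -8 + √(36431 + 30357) = -8 + √66788 = -8 + 2*√16697 ≈ 250.43)
K/((93 + Y(-8))²) = (-8 + 2*√16697)/((93 + 2*(-8)²)²) = (-8 + 2*√16697)/((93 + 2*64)²) = (-8 + 2*√16697)/((93 + 128)²) = (-8 + 2*√16697)/(221²) = (-8 + 2*√16697)/48841 = (-8 + 2*√16697)*(1/48841) = -8/48841 + 2*√16697/48841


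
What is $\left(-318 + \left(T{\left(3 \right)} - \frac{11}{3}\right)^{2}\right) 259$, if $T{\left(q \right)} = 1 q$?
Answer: $- \frac{740222}{9} \approx -82247.0$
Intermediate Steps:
$T{\left(q \right)} = q$
$\left(-318 + \left(T{\left(3 \right)} - \frac{11}{3}\right)^{2}\right) 259 = \left(-318 + \left(3 - \frac{11}{3}\right)^{2}\right) 259 = \left(-318 + \left(- \frac{2}{3}\right)^{2}\right) 259 = \left(-318 + \frac{4}{9}\right) 259 = \left(- \frac{2858}{9}\right) 259 = - \frac{740222}{9}$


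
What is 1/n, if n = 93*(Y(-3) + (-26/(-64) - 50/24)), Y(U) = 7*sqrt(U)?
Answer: -736/6114409 - 3072*I*sqrt(3)/6114409 ≈ -0.00012037 - 0.00087022*I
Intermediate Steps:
n = -4991/32 + 651*I*sqrt(3) (n = 93*(7*sqrt(-3) + (-26/(-64) - 50/24)) = 93*(7*(I*sqrt(3)) + (-26*(-1/64) - 50*1/24)) = 93*(7*I*sqrt(3) + (13/32 - 25/12)) = 93*(7*I*sqrt(3) - 161/96) = 93*(-161/96 + 7*I*sqrt(3)) = -4991/32 + 651*I*sqrt(3) ≈ -155.97 + 1127.6*I)
1/n = 1/(-4991/32 + 651*I*sqrt(3))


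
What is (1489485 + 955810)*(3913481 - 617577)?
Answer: 8059457571680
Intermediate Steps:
(1489485 + 955810)*(3913481 - 617577) = 2445295*3295904 = 8059457571680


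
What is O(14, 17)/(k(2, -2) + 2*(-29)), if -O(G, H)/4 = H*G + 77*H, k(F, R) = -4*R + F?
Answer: 1547/12 ≈ 128.92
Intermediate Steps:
k(F, R) = F - 4*R
O(G, H) = -308*H - 4*G*H (O(G, H) = -4*(H*G + 77*H) = -4*(G*H + 77*H) = -4*(77*H + G*H) = -308*H - 4*G*H)
O(14, 17)/(k(2, -2) + 2*(-29)) = (-4*17*(77 + 14))/((2 - 4*(-2)) + 2*(-29)) = (-4*17*91)/((2 + 8) - 58) = -6188/(10 - 58) = -6188/(-48) = -6188*(-1/48) = 1547/12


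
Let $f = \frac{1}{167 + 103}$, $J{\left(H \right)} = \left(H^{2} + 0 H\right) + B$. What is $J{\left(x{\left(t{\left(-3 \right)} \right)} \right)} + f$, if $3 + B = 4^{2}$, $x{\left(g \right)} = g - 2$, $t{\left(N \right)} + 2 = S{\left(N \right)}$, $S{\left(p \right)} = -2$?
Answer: $\frac{13231}{270} \approx 49.004$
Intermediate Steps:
$t{\left(N \right)} = -4$ ($t{\left(N \right)} = -2 - 2 = -4$)
$x{\left(g \right)} = -2 + g$
$B = 13$ ($B = -3 + 4^{2} = -3 + 16 = 13$)
$J{\left(H \right)} = 13 + H^{2}$ ($J{\left(H \right)} = \left(H^{2} + 0 H\right) + 13 = \left(H^{2} + 0\right) + 13 = H^{2} + 13 = 13 + H^{2}$)
$f = \frac{1}{270} \approx 0.0037037$
$J{\left(x{\left(t{\left(-3 \right)} \right)} \right)} + f = \left(13 + \left(-2 - 4\right)^{2}\right) + \frac{1}{270} = \left(13 + \left(-6\right)^{2}\right) + \frac{1}{270} = \left(13 + 36\right) + \frac{1}{270} = 49 + \frac{1}{270} = \frac{13231}{270}$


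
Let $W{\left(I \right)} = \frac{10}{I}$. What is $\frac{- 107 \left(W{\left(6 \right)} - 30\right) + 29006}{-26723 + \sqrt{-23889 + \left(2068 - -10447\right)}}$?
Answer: $- \frac{2568427699}{2142390309} - \frac{1057243 i \sqrt{94}}{2142390309} \approx -1.1989 - 0.0047845 i$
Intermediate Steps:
$\frac{- 107 \left(W{\left(6 \right)} - 30\right) + 29006}{-26723 + \sqrt{-23889 + \left(2068 - -10447\right)}} = \frac{- 107 \left(\frac{10}{6} - 30\right) + 29006}{-26723 + \sqrt{-23889 + \left(2068 - -10447\right)}} = \frac{- 107 \left(10 \cdot \frac{1}{6} - 30\right) + 29006}{-26723 + \sqrt{-23889 + \left(2068 + 10447\right)}} = \frac{- 107 \left(\frac{5}{3} - 30\right) + 29006}{-26723 + \sqrt{-23889 + 12515}} = \frac{\left(-107\right) \left(- \frac{85}{3}\right) + 29006}{-26723 + \sqrt{-11374}} = \frac{\frac{9095}{3} + 29006}{-26723 + 11 i \sqrt{94}} = \frac{96113}{3 \left(-26723 + 11 i \sqrt{94}\right)}$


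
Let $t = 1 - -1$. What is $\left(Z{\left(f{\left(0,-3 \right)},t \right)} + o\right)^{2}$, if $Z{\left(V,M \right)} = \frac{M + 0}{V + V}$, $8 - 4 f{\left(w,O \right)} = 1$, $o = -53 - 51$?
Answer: $\frac{524176}{49} \approx 10697.0$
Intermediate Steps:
$o = -104$
$t = 2$ ($t = 1 + 1 = 2$)
$f{\left(w,O \right)} = \frac{7}{4}$ ($f{\left(w,O \right)} = 2 - \frac{1}{4} = \frac{7}{4}$)
$Z{\left(V,M \right)} = \frac{M}{2 V}$
$\left(Z{\left(f{\left(0,-3 \right)},t \right)} + o\right)^{2} = \left(\frac{1}{2} \cdot 2 \frac{1}{\frac{7}{4}} - 104\right)^{2} = \left(\frac{1}{2} \cdot 2 \cdot \frac{4}{7} - 104\right)^{2} = \left(\frac{4}{7} - 104\right)^{2} = \left(- \frac{724}{7}\right)^{2} = \frac{524176}{49}$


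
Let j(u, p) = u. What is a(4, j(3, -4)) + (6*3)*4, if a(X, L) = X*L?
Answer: 84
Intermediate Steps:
a(X, L) = L*X
a(4, j(3, -4)) + (6*3)*4 = 3*4 + (6*3)*4 = 12 + 18*4 = 12 + 72 = 84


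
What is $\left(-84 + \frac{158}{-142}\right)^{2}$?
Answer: $\frac{36517849}{5041} \approx 7244.2$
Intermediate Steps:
$\left(-84 + \frac{158}{-142}\right)^{2} = \left(-84 + 158 \left(- \frac{1}{142}\right)\right)^{2} = \left(-84 - \frac{79}{71}\right)^{2} = \left(- \frac{6043}{71}\right)^{2} = \frac{36517849}{5041}$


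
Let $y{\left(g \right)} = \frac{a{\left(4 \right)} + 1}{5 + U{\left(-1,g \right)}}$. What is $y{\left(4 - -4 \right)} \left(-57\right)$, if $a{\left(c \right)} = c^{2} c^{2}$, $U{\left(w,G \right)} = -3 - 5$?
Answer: $4883$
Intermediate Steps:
$U{\left(w,G \right)} = -8$
$a{\left(c \right)} = c^{4}$
$y{\left(g \right)} = - \frac{257}{3}$ ($y{\left(g \right)} = \frac{4^{4} + 1}{5 - 8} = \frac{256 + 1}{-3} = 257 \left(- \frac{1}{3}\right) = - \frac{257}{3}$)
$y{\left(4 - -4 \right)} \left(-57\right) = \left(- \frac{257}{3}\right) \left(-57\right) = 4883$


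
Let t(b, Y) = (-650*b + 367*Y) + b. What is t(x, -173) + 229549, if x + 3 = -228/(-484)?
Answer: 1844692/11 ≈ 1.6770e+5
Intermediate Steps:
x = -306/121 (x = -3 - 228/(-484) = -3 - 228*(-1/484) = -3 + 57/121 = -306/121 ≈ -2.5289)
t(b, Y) = -649*b + 367*Y
t(x, -173) + 229549 = (-649*(-306/121) + 367*(-173)) + 229549 = (18054/11 - 63491) + 229549 = -680347/11 + 229549 = 1844692/11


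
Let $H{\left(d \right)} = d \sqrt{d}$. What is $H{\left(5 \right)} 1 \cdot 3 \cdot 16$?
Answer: $240 \sqrt{5} \approx 536.66$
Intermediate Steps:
$H{\left(d \right)} = d^{\frac{3}{2}}$
$H{\left(5 \right)} 1 \cdot 3 \cdot 16 = 5^{\frac{3}{2}} \cdot 1 \cdot 3 \cdot 16 = 5 \sqrt{5} \cdot 3 \cdot 16 = 15 \sqrt{5} \cdot 16 = 240 \sqrt{5}$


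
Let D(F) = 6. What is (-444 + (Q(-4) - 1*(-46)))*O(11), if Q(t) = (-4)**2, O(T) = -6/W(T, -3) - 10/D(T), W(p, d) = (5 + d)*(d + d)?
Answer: 1337/3 ≈ 445.67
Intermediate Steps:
W(p, d) = 2*d*(5 + d) (W(p, d) = (5 + d)*(2*d) = 2*d*(5 + d))
O(T) = -7/6 (O(T) = -6*(-1/(6*(5 - 3))) - 10/6 = -6/(2*(-3)*2) - 10*1/6 = -6/(-12) - 5/3 = -6*(-1/12) - 5/3 = 1/2 - 5/3 = -7/6)
Q(t) = 16
(-444 + (Q(-4) - 1*(-46)))*O(11) = (-444 + (16 - 1*(-46)))*(-7/6) = (-444 + (16 + 46))*(-7/6) = (-444 + 62)*(-7/6) = -382*(-7/6) = 1337/3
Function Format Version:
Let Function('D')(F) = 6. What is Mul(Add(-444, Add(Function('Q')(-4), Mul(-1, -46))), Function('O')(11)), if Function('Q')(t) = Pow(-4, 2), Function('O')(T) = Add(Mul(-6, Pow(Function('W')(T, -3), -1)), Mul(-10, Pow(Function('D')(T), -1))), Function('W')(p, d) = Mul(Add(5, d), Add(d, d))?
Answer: Rational(1337, 3) ≈ 445.67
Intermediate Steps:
Function('W')(p, d) = Mul(2, d, Add(5, d)) (Function('W')(p, d) = Mul(Add(5, d), Mul(2, d)) = Mul(2, d, Add(5, d)))
Function('O')(T) = Rational(-7, 6) (Function('O')(T) = Add(Mul(-6, Pow(Mul(2, -3, Add(5, -3)), -1)), Mul(-10, Pow(6, -1))) = Add(Mul(-6, Pow(Mul(2, -3, 2), -1)), Mul(-10, Rational(1, 6))) = Add(Mul(-6, Pow(-12, -1)), Rational(-5, 3)) = Add(Mul(-6, Rational(-1, 12)), Rational(-5, 3)) = Add(Rational(1, 2), Rational(-5, 3)) = Rational(-7, 6))
Function('Q')(t) = 16
Mul(Add(-444, Add(Function('Q')(-4), Mul(-1, -46))), Function('O')(11)) = Mul(Add(-444, Add(16, Mul(-1, -46))), Rational(-7, 6)) = Mul(Add(-444, Add(16, 46)), Rational(-7, 6)) = Mul(Add(-444, 62), Rational(-7, 6)) = Mul(-382, Rational(-7, 6)) = Rational(1337, 3)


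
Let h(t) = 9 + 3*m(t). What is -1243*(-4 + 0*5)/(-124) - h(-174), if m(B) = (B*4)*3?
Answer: 192662/31 ≈ 6214.9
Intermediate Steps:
m(B) = 12*B (m(B) = (4*B)*3 = 12*B)
h(t) = 9 + 36*t (h(t) = 9 + 3*(12*t) = 9 + 36*t)
-1243*(-4 + 0*5)/(-124) - h(-174) = -1243*(-4 + 0*5)/(-124) - (9 + 36*(-174)) = -1243*(-4 + 0)*(-1)/124 - (9 - 6264) = -(-4972)*(-1)/124 - 1*(-6255) = -1243*1/31 + 6255 = -1243/31 + 6255 = 192662/31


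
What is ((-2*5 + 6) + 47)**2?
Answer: 1849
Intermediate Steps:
((-2*5 + 6) + 47)**2 = ((-10 + 6) + 47)**2 = (-4 + 47)**2 = 43**2 = 1849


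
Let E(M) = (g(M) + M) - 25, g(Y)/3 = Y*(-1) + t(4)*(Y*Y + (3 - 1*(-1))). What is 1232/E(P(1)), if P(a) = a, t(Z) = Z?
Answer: 112/3 ≈ 37.333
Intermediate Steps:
g(Y) = 48 - 3*Y + 12*Y² (g(Y) = 3*(Y*(-1) + 4*(Y*Y + (3 - 1*(-1)))) = 3*(-Y + 4*(Y² + (3 + 1))) = 3*(-Y + 4*(Y² + 4)) = 3*(-Y + 4*(4 + Y²)) = 3*(-Y + (16 + 4*Y²)) = 3*(16 - Y + 4*Y²) = 48 - 3*Y + 12*Y²)
E(M) = 23 - 2*M + 12*M² (E(M) = ((48 - 3*M + 12*M²) + M) - 25 = (48 - 2*M + 12*M²) - 25 = 23 - 2*M + 12*M²)
1232/E(P(1)) = 1232/(23 - 2*1 + 12*1²) = 1232/(23 - 2 + 12*1) = 1232/(23 - 2 + 12) = 1232/33 = 1232*(1/33) = 112/3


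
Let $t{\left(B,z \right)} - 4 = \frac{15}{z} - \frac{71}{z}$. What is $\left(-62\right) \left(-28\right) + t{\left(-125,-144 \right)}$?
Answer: $\frac{31327}{18} \approx 1740.4$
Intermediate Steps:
$t{\left(B,z \right)} = 4 - \frac{56}{z}$ ($t{\left(B,z \right)} = 4 + \left(\frac{15}{z} - \frac{71}{z}\right) = 4 - \frac{56}{z}$)
$\left(-62\right) \left(-28\right) + t{\left(-125,-144 \right)} = \left(-62\right) \left(-28\right) + \left(4 - \frac{56}{-144}\right) = 1736 + \left(4 - - \frac{7}{18}\right) = 1736 + \left(4 + \frac{7}{18}\right) = 1736 + \frac{79}{18} = \frac{31327}{18}$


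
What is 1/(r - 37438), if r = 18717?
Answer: -1/18721 ≈ -5.3416e-5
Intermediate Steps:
1/(r - 37438) = 1/(18717 - 37438) = 1/(-18721) = -1/18721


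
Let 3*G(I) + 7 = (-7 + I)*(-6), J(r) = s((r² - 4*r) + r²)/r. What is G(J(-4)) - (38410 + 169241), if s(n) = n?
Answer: -622846/3 ≈ -2.0762e+5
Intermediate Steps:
J(r) = (-4*r + 2*r²)/r (J(r) = ((r² - 4*r) + r²)/r = (-4*r + 2*r²)/r)
G(I) = 35/3 - 2*I (G(I) = -7/3 + ((-7 + I)*(-6))/3 = -7/3 + (42 - 6*I)/3 = -7/3 + (14 - 2*I) = 35/3 - 2*I)
G(J(-4)) - (38410 + 169241) = (35/3 - 2*(-4 + 2*(-4))) - (38410 + 169241) = (35/3 - 2*(-4 - 8)) - 1*207651 = (35/3 - 2*(-12)) - 207651 = (35/3 + 24) - 207651 = 107/3 - 207651 = -622846/3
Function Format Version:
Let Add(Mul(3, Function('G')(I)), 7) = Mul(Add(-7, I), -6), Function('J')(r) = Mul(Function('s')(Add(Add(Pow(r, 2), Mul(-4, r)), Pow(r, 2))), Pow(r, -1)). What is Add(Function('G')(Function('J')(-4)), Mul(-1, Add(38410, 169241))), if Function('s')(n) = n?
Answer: Rational(-622846, 3) ≈ -2.0762e+5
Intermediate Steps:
Function('J')(r) = Mul(Pow(r, -1), Add(Mul(-4, r), Mul(2, Pow(r, 2)))) (Function('J')(r) = Mul(Add(Add(Pow(r, 2), Mul(-4, r)), Pow(r, 2)), Pow(r, -1)) = Mul(Add(Mul(-4, r), Mul(2, Pow(r, 2))), Pow(r, -1)) = Mul(Pow(r, -1), Add(Mul(-4, r), Mul(2, Pow(r, 2)))))
Function('G')(I) = Add(Rational(35, 3), Mul(-2, I)) (Function('G')(I) = Add(Rational(-7, 3), Mul(Rational(1, 3), Mul(Add(-7, I), -6))) = Add(Rational(-7, 3), Mul(Rational(1, 3), Add(42, Mul(-6, I)))) = Add(Rational(-7, 3), Add(14, Mul(-2, I))) = Add(Rational(35, 3), Mul(-2, I)))
Add(Function('G')(Function('J')(-4)), Mul(-1, Add(38410, 169241))) = Add(Add(Rational(35, 3), Mul(-2, Add(-4, Mul(2, -4)))), Mul(-1, Add(38410, 169241))) = Add(Add(Rational(35, 3), Mul(-2, Add(-4, -8))), Mul(-1, 207651)) = Add(Add(Rational(35, 3), Mul(-2, -12)), -207651) = Add(Add(Rational(35, 3), 24), -207651) = Add(Rational(107, 3), -207651) = Rational(-622846, 3)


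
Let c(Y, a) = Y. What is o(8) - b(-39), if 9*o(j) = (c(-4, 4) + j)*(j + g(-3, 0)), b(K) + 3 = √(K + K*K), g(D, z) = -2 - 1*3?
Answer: 13/3 - √1482 ≈ -34.163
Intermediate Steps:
g(D, z) = -5 (g(D, z) = -2 - 3 = -5)
b(K) = -3 + √(K + K²) (b(K) = -3 + √(K + K*K) = -3 + √(K + K²))
o(j) = (-5 + j)*(-4 + j)/9 (o(j) = ((-4 + j)*(j - 5))/9 = ((-4 + j)*(-5 + j))/9 = ((-5 + j)*(-4 + j))/9 = (-5 + j)*(-4 + j)/9)
o(8) - b(-39) = (20/9 - 1*8 + (⅑)*8²) - (-3 + √(-39*(1 - 39))) = (20/9 - 8 + (⅑)*64) - (-3 + √(-39*(-38))) = (20/9 - 8 + 64/9) - (-3 + √1482) = 4/3 + (3 - √1482) = 13/3 - √1482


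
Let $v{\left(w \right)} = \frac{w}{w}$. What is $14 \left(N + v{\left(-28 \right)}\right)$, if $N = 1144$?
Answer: $16030$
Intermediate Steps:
$v{\left(w \right)} = 1$
$14 \left(N + v{\left(-28 \right)}\right) = 14 \left(1144 + 1\right) = 14 \cdot 1145 = 16030$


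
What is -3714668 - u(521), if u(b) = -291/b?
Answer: -1935341737/521 ≈ -3.7147e+6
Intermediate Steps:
-3714668 - u(521) = -3714668 - (-291)/521 = -3714668 - 1*(-291/521) = -3714668 + 291/521 = -1935341737/521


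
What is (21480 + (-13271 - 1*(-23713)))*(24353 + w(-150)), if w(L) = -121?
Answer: 773533904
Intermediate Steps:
(21480 + (-13271 - 1*(-23713)))*(24353 + w(-150)) = (21480 + (-13271 - 1*(-23713)))*(24353 - 121) = (21480 + (-13271 + 23713))*24232 = (21480 + 10442)*24232 = 31922*24232 = 773533904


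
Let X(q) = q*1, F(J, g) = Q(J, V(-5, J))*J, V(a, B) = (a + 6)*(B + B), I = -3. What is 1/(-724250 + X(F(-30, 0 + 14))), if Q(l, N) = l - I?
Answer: -1/723440 ≈ -1.3823e-6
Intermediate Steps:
V(a, B) = 2*B*(6 + a) (V(a, B) = (6 + a)*(2*B) = 2*B*(6 + a))
Q(l, N) = 3 + l (Q(l, N) = l - 1*(-3) = l + 3 = 3 + l)
F(J, g) = J*(3 + J) (F(J, g) = (3 + J)*J = J*(3 + J))
X(q) = q
1/(-724250 + X(F(-30, 0 + 14))) = 1/(-724250 - 30*(3 - 30)) = 1/(-724250 - 30*(-27)) = 1/(-724250 + 810) = 1/(-723440) = -1/723440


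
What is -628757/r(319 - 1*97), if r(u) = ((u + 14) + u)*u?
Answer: -628757/101676 ≈ -6.1839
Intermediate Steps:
r(u) = u*(14 + 2*u) (r(u) = ((14 + u) + u)*u = (14 + 2*u)*u = u*(14 + 2*u))
-628757/r(319 - 1*97) = -628757*1/(2*(7 + (319 - 1*97))*(319 - 1*97)) = -628757*1/(2*(7 + (319 - 97))*(319 - 97)) = -628757*1/(444*(7 + 222)) = -628757/(2*222*229) = -628757/101676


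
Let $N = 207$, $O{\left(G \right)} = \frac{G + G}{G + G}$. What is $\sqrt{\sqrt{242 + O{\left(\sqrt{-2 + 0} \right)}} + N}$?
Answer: $3 \sqrt{23 + \sqrt{3}} \approx 14.919$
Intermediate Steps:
$O{\left(G \right)} = 1$ ($O{\left(G \right)} = \frac{2 G}{2 G} = 2 G \frac{1}{2 G} = 1$)
$\sqrt{\sqrt{242 + O{\left(\sqrt{-2 + 0} \right)}} + N} = \sqrt{\sqrt{242 + 1} + 207} = \sqrt{\sqrt{243} + 207} = \sqrt{9 \sqrt{3} + 207} = \sqrt{207 + 9 \sqrt{3}}$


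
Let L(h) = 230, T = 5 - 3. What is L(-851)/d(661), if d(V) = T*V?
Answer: 115/661 ≈ 0.17398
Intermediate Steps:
T = 2
d(V) = 2*V
L(-851)/d(661) = 230/((2*661)) = 230/1322 = 230*(1/1322) = 115/661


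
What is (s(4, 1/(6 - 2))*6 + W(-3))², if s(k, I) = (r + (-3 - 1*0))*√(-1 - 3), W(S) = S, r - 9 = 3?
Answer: -11655 - 648*I ≈ -11655.0 - 648.0*I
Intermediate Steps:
r = 12 (r = 9 + 3 = 12)
s(k, I) = 18*I (s(k, I) = (12 + (-3 - 1*0))*√(-1 - 3) = (12 + (-3 + 0))*√(-4) = (12 - 3)*(2*I) = 9*(2*I) = 18*I)
(s(4, 1/(6 - 2))*6 + W(-3))² = ((18*I)*6 - 3)² = (108*I - 3)² = (-3 + 108*I)²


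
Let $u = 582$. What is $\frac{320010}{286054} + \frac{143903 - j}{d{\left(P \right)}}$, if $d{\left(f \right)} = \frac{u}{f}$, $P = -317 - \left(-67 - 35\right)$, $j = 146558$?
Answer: $\frac{27245503395}{27747238} \approx 981.92$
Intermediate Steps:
$P = -215$ ($P = -317 - \left(-67 - 35\right) = -317 - -102 = -317 + 102 = -215$)
$d{\left(f \right)} = \frac{582}{f}$
$\frac{320010}{286054} + \frac{143903 - j}{d{\left(P \right)}} = \frac{320010}{286054} + \frac{143903 - 146558}{582 \frac{1}{-215}} = 320010 \cdot \frac{1}{286054} + \frac{143903 - 146558}{582 \left(- \frac{1}{215}\right)} = \frac{160005}{143027} - \frac{2655}{- \frac{582}{215}} = \frac{160005}{143027} - - \frac{190275}{194} = \frac{160005}{143027} + \frac{190275}{194} = \frac{27245503395}{27747238}$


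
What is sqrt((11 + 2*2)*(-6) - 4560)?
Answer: 5*I*sqrt(186) ≈ 68.191*I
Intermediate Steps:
sqrt((11 + 2*2)*(-6) - 4560) = sqrt((11 + 4)*(-6) - 4560) = sqrt(15*(-6) - 4560) = sqrt(-90 - 4560) = sqrt(-4650) = 5*I*sqrt(186)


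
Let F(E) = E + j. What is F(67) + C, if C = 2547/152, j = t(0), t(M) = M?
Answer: 12731/152 ≈ 83.757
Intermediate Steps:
j = 0
C = 2547/152 (C = 2547*(1/152) = 2547/152 ≈ 16.757)
F(E) = E (F(E) = E + 0 = E)
F(67) + C = 67 + 2547/152 = 12731/152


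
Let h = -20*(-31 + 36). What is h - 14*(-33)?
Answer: 362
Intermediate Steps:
h = -100 (h = -20*5 = -100)
h - 14*(-33) = -100 - 14*(-33) = -100 + 462 = 362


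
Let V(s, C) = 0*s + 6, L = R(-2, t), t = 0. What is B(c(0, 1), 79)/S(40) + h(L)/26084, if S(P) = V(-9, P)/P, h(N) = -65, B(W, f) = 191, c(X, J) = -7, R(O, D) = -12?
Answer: 99640685/78252 ≈ 1273.3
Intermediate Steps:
L = -12
V(s, C) = 6 (V(s, C) = 0 + 6 = 6)
S(P) = 6/P
B(c(0, 1), 79)/S(40) + h(L)/26084 = 191/((6/40)) - 65/26084 = 191/((6*(1/40))) - 65*1/26084 = 191/(3/20) - 65/26084 = 191*(20/3) - 65/26084 = 3820/3 - 65/26084 = 99640685/78252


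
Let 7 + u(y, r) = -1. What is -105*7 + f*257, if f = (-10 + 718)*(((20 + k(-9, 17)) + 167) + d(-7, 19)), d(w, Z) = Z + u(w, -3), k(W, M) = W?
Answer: 34388949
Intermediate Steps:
u(y, r) = -8 (u(y, r) = -7 - 1 = -8)
d(w, Z) = -8 + Z (d(w, Z) = Z - 8 = -8 + Z)
f = 133812 (f = (-10 + 718)*(((20 - 9) + 167) + (-8 + 19)) = 708*((11 + 167) + 11) = 708*(178 + 11) = 708*189 = 133812)
-105*7 + f*257 = -105*7 + 133812*257 = -735 + 34389684 = 34388949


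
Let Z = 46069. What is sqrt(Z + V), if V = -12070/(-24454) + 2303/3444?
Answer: sqrt(416801986961386179)/3007842 ≈ 214.64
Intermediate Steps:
V = 6991903/6015684 (V = -12070*(-1/24454) + 2303*(1/3444) = 6035/12227 + 329/492 = 6991903/6015684 ≈ 1.1623)
sqrt(Z + V) = sqrt(46069 + 6991903/6015684) = sqrt(277143538099/6015684) = sqrt(416801986961386179)/3007842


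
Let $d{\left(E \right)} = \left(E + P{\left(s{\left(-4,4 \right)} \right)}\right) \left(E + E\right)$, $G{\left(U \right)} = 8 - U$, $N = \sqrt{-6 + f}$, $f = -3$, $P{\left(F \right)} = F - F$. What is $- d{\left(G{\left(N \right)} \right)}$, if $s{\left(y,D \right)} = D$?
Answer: $-110 + 96 i \approx -110.0 + 96.0 i$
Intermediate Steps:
$P{\left(F \right)} = 0$
$N = 3 i$ ($N = \sqrt{-6 - 3} = \sqrt{-9} = 3 i \approx 3.0 i$)
$d{\left(E \right)} = 2 E^{2}$ ($d{\left(E \right)} = \left(E + 0\right) \left(E + E\right) = E 2 E = 2 E^{2}$)
$- d{\left(G{\left(N \right)} \right)} = - 2 \left(8 - 3 i\right)^{2}$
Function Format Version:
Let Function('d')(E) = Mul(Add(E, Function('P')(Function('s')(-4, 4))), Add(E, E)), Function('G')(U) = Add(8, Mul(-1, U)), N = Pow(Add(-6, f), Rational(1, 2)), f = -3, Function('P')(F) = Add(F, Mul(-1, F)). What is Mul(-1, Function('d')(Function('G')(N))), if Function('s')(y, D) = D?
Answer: Add(-110, Mul(96, I)) ≈ Add(-110.00, Mul(96.000, I))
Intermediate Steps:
Function('P')(F) = 0
N = Mul(3, I) (N = Pow(Add(-6, -3), Rational(1, 2)) = Pow(-9, Rational(1, 2)) = Mul(3, I) ≈ Mul(3.0000, I))
Function('d')(E) = Mul(2, Pow(E, 2)) (Function('d')(E) = Mul(Add(E, 0), Add(E, E)) = Mul(E, Mul(2, E)) = Mul(2, Pow(E, 2)))
Mul(-1, Function('d')(Function('G')(N))) = Mul(-1, Mul(2, Pow(Add(8, Mul(-1, Mul(3, I))), 2))) = Mul(-1, Mul(2, Pow(Add(8, Mul(-3, I)), 2))) = Mul(-2, Pow(Add(8, Mul(-3, I)), 2))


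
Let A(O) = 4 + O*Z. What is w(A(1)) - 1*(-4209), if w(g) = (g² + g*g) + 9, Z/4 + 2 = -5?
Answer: 5370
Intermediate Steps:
Z = -28 (Z = -8 + 4*(-5) = -8 - 20 = -28)
A(O) = 4 - 28*O (A(O) = 4 + O*(-28) = 4 - 28*O)
w(g) = 9 + 2*g² (w(g) = (g² + g²) + 9 = 2*g² + 9 = 9 + 2*g²)
w(A(1)) - 1*(-4209) = (9 + 2*(4 - 28*1)²) - 1*(-4209) = (9 + 2*(4 - 28)²) + 4209 = (9 + 2*(-24)²) + 4209 = (9 + 2*576) + 4209 = (9 + 1152) + 4209 = 1161 + 4209 = 5370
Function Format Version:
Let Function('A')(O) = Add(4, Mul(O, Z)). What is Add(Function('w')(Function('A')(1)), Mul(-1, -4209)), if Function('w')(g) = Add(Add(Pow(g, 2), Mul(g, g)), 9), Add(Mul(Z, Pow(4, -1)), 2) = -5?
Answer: 5370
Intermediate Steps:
Z = -28 (Z = Add(-8, Mul(4, -5)) = Add(-8, -20) = -28)
Function('A')(O) = Add(4, Mul(-28, O)) (Function('A')(O) = Add(4, Mul(O, -28)) = Add(4, Mul(-28, O)))
Function('w')(g) = Add(9, Mul(2, Pow(g, 2))) (Function('w')(g) = Add(Add(Pow(g, 2), Pow(g, 2)), 9) = Add(Mul(2, Pow(g, 2)), 9) = Add(9, Mul(2, Pow(g, 2))))
Add(Function('w')(Function('A')(1)), Mul(-1, -4209)) = Add(Add(9, Mul(2, Pow(Add(4, Mul(-28, 1)), 2))), Mul(-1, -4209)) = Add(Add(9, Mul(2, Pow(Add(4, -28), 2))), 4209) = Add(Add(9, Mul(2, Pow(-24, 2))), 4209) = Add(Add(9, Mul(2, 576)), 4209) = Add(Add(9, 1152), 4209) = Add(1161, 4209) = 5370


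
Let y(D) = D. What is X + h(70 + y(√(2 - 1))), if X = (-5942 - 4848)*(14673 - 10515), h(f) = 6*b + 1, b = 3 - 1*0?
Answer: -44864801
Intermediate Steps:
b = 3 (b = 3 + 0 = 3)
h(f) = 19 (h(f) = 6*3 + 1 = 18 + 1 = 19)
X = -44864820 (X = -10790*4158 = -44864820)
X + h(70 + y(√(2 - 1))) = -44864820 + 19 = -44864801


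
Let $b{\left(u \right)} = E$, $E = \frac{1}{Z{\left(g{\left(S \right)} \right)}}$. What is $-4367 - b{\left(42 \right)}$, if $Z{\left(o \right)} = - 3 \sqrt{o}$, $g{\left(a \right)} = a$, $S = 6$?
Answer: $-4367 + \frac{\sqrt{6}}{18} \approx -4366.9$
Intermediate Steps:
$E = - \frac{\sqrt{6}}{18}$ ($E = \frac{1}{\left(-3\right) \sqrt{6}} = - \frac{\sqrt{6}}{18} \approx -0.13608$)
$b{\left(u \right)} = - \frac{\sqrt{6}}{18}$
$-4367 - b{\left(42 \right)} = -4367 - - \frac{\sqrt{6}}{18} = -4367 + \frac{\sqrt{6}}{18}$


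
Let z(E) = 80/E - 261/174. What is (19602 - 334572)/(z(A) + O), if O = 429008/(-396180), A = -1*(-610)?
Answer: 3805936845300/29625259 ≈ 1.2847e+5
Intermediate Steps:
A = 610
O = -107252/99045 (O = 429008*(-1/396180) = -107252/99045 ≈ -1.0829)
z(E) = -3/2 + 80/E (z(E) = 80/E - 261*1/174 = 80/E - 3/2 = -3/2 + 80/E)
(19602 - 334572)/(z(A) + O) = (19602 - 334572)/((-3/2 + 80/610) - 107252/99045) = -314970/((-3/2 + 80*(1/610)) - 107252/99045) = -314970/((-3/2 + 8/61) - 107252/99045) = -314970/(-167/122 - 107252/99045) = -314970/(-29625259/12083490) = -314970*(-12083490/29625259) = 3805936845300/29625259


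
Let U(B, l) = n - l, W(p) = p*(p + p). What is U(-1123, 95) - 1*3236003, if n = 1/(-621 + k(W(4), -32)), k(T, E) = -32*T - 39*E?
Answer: -1284730907/397 ≈ -3.2361e+6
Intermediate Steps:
W(p) = 2*p**2 (W(p) = p*(2*p) = 2*p**2)
k(T, E) = -39*E - 32*T
n = -1/397 (n = 1/(-621 + (-39*(-32) - 64*4**2)) = 1/(-621 + (1248 - 64*16)) = 1/(-621 + (1248 - 32*32)) = 1/(-621 + (1248 - 1024)) = 1/(-621 + 224) = 1/(-397) = -1/397 ≈ -0.0025189)
U(B, l) = -1/397 - l
U(-1123, 95) - 1*3236003 = (-1/397 - 1*95) - 1*3236003 = (-1/397 - 95) - 3236003 = -37716/397 - 3236003 = -1284730907/397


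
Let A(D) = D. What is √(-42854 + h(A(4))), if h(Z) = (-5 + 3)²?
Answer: 5*I*√1714 ≈ 207.0*I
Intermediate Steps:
h(Z) = 4 (h(Z) = (-2)² = 4)
√(-42854 + h(A(4))) = √(-42854 + 4) = √(-42850) = 5*I*√1714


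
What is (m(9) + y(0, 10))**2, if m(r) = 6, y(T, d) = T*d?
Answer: 36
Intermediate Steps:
(m(9) + y(0, 10))**2 = (6 + 0*10)**2 = (6 + 0)**2 = 6**2 = 36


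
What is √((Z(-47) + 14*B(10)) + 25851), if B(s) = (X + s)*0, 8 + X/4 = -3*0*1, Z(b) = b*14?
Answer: √25193 ≈ 158.72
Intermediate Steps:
Z(b) = 14*b
X = -32 (X = -32 + 4*(-3*0*1) = -32 + 4*(0*1) = -32 + 4*0 = -32 + 0 = -32)
B(s) = 0 (B(s) = (-32 + s)*0 = 0)
√((Z(-47) + 14*B(10)) + 25851) = √((14*(-47) + 14*0) + 25851) = √((-658 + 0) + 25851) = √(-658 + 25851) = √25193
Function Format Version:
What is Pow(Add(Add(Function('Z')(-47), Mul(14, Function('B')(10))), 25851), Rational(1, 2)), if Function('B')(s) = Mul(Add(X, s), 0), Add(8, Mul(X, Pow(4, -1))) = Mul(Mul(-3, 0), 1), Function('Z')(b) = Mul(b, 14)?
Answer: Pow(25193, Rational(1, 2)) ≈ 158.72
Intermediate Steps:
Function('Z')(b) = Mul(14, b)
X = -32 (X = Add(-32, Mul(4, Mul(Mul(-3, 0), 1))) = Add(-32, Mul(4, Mul(0, 1))) = Add(-32, Mul(4, 0)) = Add(-32, 0) = -32)
Function('B')(s) = 0 (Function('B')(s) = Mul(Add(-32, s), 0) = 0)
Pow(Add(Add(Function('Z')(-47), Mul(14, Function('B')(10))), 25851), Rational(1, 2)) = Pow(Add(Add(Mul(14, -47), Mul(14, 0)), 25851), Rational(1, 2)) = Pow(Add(Add(-658, 0), 25851), Rational(1, 2)) = Pow(Add(-658, 25851), Rational(1, 2)) = Pow(25193, Rational(1, 2))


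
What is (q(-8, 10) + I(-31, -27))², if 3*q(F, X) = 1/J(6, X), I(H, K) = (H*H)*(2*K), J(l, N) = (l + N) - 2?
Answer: 4750425125209/1764 ≈ 2.6930e+9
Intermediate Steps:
J(l, N) = -2 + N + l (J(l, N) = (N + l) - 2 = -2 + N + l)
I(H, K) = 2*K*H² (I(H, K) = H²*(2*K) = 2*K*H²)
q(F, X) = 1/(3*(4 + X)) (q(F, X) = 1/(3*(-2 + X + 6)) = 1/(3*(4 + X)))
(q(-8, 10) + I(-31, -27))² = (1/(3*(4 + 10)) + 2*(-27)*(-31)²)² = ((⅓)/14 + 2*(-27)*961)² = ((⅓)*(1/14) - 51894)² = (1/42 - 51894)² = (-2179547/42)² = 4750425125209/1764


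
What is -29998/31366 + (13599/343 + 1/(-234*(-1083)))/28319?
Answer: -36867393745811383/38605171848121242 ≈ -0.95499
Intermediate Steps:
-29998/31366 + (13599/343 + 1/(-234*(-1083)))/28319 = -29998*1/31366 + (13599*(1/343) - 1/234*(-1/1083))*(1/28319) = -14999/15683 + (13599/343 + 1/253422)*(1/28319) = -14999/15683 + (3446286121/86923746)*(1/28319) = -14999/15683 + 3446286121/2461593562974 = -36867393745811383/38605171848121242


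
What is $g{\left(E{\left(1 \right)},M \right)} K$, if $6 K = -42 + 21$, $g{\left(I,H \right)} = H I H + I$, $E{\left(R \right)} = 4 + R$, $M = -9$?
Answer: $-1435$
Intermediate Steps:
$g{\left(I,H \right)} = I + I H^{2}$ ($g{\left(I,H \right)} = I H^{2} + I = I + I H^{2}$)
$K = - \frac{7}{2}$ ($K = \frac{-42 + 21}{6} = \frac{1}{6} \left(-21\right) = - \frac{7}{2} \approx -3.5$)
$g{\left(E{\left(1 \right)},M \right)} K = \left(4 + 1\right) \left(1 + \left(-9\right)^{2}\right) \left(- \frac{7}{2}\right) = 5 \left(1 + 81\right) \left(- \frac{7}{2}\right) = 5 \cdot 82 \left(- \frac{7}{2}\right) = 410 \left(- \frac{7}{2}\right) = -1435$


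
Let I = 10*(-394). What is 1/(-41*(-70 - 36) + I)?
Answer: 1/406 ≈ 0.0024631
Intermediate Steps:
I = -3940
1/(-41*(-70 - 36) + I) = 1/(-41*(-70 - 36) - 3940) = 1/(-41*(-106) - 3940) = 1/(4346 - 3940) = 1/406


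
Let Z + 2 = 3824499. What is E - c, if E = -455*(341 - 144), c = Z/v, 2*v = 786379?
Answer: -70494730659/786379 ≈ -89645.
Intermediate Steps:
v = 786379/2 (v = (½)*786379 = 786379/2 ≈ 3.9319e+5)
Z = 3824497 (Z = -2 + 3824499 = 3824497)
c = 7648994/786379 (c = 3824497/(786379/2) = 3824497*(2/786379) = 7648994/786379 ≈ 9.7269)
E = -89635 (E = -455*197 = -89635)
E - c = -89635 - 1*7648994/786379 = -89635 - 7648994/786379 = -70494730659/786379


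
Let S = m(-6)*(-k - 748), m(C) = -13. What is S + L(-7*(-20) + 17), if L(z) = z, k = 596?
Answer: 17629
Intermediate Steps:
S = 17472 (S = -13*(-1*596 - 748) = -13*(-596 - 748) = -13*(-1344) = 17472)
S + L(-7*(-20) + 17) = 17472 + (-7*(-20) + 17) = 17472 + (140 + 17) = 17472 + 157 = 17629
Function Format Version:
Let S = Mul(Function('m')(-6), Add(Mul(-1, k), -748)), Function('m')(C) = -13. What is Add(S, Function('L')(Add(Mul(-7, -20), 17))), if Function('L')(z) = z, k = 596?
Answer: 17629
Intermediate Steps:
S = 17472 (S = Mul(-13, Add(Mul(-1, 596), -748)) = Mul(-13, Add(-596, -748)) = Mul(-13, -1344) = 17472)
Add(S, Function('L')(Add(Mul(-7, -20), 17))) = Add(17472, Add(Mul(-7, -20), 17)) = Add(17472, Add(140, 17)) = Add(17472, 157) = 17629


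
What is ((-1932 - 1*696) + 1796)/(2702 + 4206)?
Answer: -208/1727 ≈ -0.12044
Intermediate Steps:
((-1932 - 1*696) + 1796)/(2702 + 4206) = ((-1932 - 696) + 1796)/6908 = (-2628 + 1796)*(1/6908) = -832*1/6908 = -208/1727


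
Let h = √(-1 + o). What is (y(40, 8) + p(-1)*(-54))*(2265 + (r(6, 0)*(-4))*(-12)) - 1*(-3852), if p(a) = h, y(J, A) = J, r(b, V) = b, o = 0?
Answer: 105972 - 137862*I ≈ 1.0597e+5 - 1.3786e+5*I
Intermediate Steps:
h = I (h = √(-1 + 0) = √(-1) = I ≈ 1.0*I)
p(a) = I
(y(40, 8) + p(-1)*(-54))*(2265 + (r(6, 0)*(-4))*(-12)) - 1*(-3852) = (40 + I*(-54))*(2265 + (6*(-4))*(-12)) - 1*(-3852) = (40 - 54*I)*(2265 - 24*(-12)) + 3852 = (40 - 54*I)*(2265 + 288) + 3852 = (40 - 54*I)*2553 + 3852 = (102120 - 137862*I) + 3852 = 105972 - 137862*I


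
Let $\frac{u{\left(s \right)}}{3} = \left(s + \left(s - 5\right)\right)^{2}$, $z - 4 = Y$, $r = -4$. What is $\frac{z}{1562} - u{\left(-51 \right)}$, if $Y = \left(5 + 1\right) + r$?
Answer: $- \frac{26825004}{781} \approx -34347.0$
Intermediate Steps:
$Y = 2$ ($Y = \left(5 + 1\right) - 4 = 6 - 4 = 2$)
$z = 6$ ($z = 4 + 2 = 6$)
$u{\left(s \right)} = 3 \left(-5 + 2 s\right)^{2}$ ($u{\left(s \right)} = 3 \left(s + \left(s - 5\right)\right)^{2} = 3 \left(s + \left(-5 + s\right)\right)^{2} = 3 \left(-5 + 2 s\right)^{2}$)
$\frac{z}{1562} - u{\left(-51 \right)} = \frac{6}{1562} - 3 \left(-5 + 2 \left(-51\right)\right)^{2} = 6 \cdot \frac{1}{1562} - 3 \left(-5 - 102\right)^{2} = \frac{3}{781} - 3 \left(-107\right)^{2} = \frac{3}{781} - 3 \cdot 11449 = \frac{3}{781} - 34347 = - \frac{26825004}{781}$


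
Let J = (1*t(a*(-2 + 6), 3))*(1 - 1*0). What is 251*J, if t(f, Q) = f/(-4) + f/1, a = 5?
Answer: 3765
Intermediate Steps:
t(f, Q) = 3*f/4 (t(f, Q) = f*(-1/4) + f*1 = -f/4 + f = 3*f/4)
J = 15 (J = (1*(3*(5*(-2 + 6))/4))*(1 - 1*0) = (1*(3*(5*4)/4))*(1 + 0) = (1*((3/4)*20))*1 = (1*15)*1 = 15*1 = 15)
251*J = 251*15 = 3765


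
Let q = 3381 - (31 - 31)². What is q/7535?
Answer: 3381/7535 ≈ 0.44871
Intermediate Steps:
q = 3381 (q = 3381 - 1*0² = 3381 - 1*0 = 3381 + 0 = 3381)
q/7535 = 3381/7535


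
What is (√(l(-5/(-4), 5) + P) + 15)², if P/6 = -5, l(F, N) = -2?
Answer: 193 + 120*I*√2 ≈ 193.0 + 169.71*I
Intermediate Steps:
P = -30 (P = 6*(-5) = -30)
(√(l(-5/(-4), 5) + P) + 15)² = (√(-2 - 30) + 15)² = (√(-32) + 15)² = (4*I*√2 + 15)² = (15 + 4*I*√2)²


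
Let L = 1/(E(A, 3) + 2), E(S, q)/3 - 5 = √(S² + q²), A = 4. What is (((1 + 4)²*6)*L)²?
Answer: 5625/256 ≈ 21.973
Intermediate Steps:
E(S, q) = 15 + 3*√(S² + q²)
L = 1/32 (L = 1/((15 + 3*√(4² + 3²)) + 2) = 1/((15 + 3*√(16 + 9)) + 2) = 1/((15 + 3*√25) + 2) = 1/((15 + 3*5) + 2) = 1/((15 + 15) + 2) = 1/(30 + 2) = 1/32 ≈ 0.031250)
(((1 + 4)²*6)*L)² = (((1 + 4)²*6)*(1/32))² = ((5²*6)*(1/32))² = ((25*6)*(1/32))² = (150*(1/32))² = (75/16)² = 5625/256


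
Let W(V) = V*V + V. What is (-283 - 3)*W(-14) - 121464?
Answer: -173516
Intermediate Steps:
W(V) = V + V**2 (W(V) = V**2 + V = V + V**2)
(-283 - 3)*W(-14) - 121464 = (-283 - 3)*(-14*(1 - 14)) - 121464 = -(-4004)*(-13) - 121464 = -286*182 - 121464 = -52052 - 121464 = -173516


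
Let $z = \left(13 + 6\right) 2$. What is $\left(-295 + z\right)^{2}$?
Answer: $66049$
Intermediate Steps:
$z = 38$ ($z = 19 \cdot 2 = 38$)
$\left(-295 + z\right)^{2} = \left(-295 + 38\right)^{2} = \left(-257\right)^{2} = 66049$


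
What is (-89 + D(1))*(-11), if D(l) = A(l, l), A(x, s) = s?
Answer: 968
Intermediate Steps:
D(l) = l
(-89 + D(1))*(-11) = (-89 + 1)*(-11) = -88*(-11) = 968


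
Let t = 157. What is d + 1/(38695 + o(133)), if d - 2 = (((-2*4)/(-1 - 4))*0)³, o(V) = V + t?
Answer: 77971/38985 ≈ 2.0000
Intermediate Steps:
o(V) = 157 + V (o(V) = V + 157 = 157 + V)
d = 2 (d = 2 + (((-2*4)/(-1 - 4))*0)³ = 2 + ((-8/(-5))*0)³ = 2 + (-⅕*(-8)*0)³ = 2 + ((8/5)*0)³ = 2 + 0³ = 2 + 0 = 2)
d + 1/(38695 + o(133)) = 2 + 1/(38695 + (157 + 133)) = 2 + 1/(38695 + 290) = 2 + 1/38985 = 77971/38985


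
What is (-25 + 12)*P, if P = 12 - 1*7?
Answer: -65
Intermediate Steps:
P = 5 (P = 12 - 7 = 5)
(-25 + 12)*P = (-25 + 12)*5 = -13*5 = -65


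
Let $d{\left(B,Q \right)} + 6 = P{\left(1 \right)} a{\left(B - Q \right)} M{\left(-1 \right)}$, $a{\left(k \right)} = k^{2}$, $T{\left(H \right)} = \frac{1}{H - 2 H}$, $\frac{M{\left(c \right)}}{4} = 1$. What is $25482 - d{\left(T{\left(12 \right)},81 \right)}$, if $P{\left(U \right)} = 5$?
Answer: $- \frac{3816077}{36} \approx -1.06 \cdot 10^{5}$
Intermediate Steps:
$M{\left(c \right)} = 4$ ($M{\left(c \right)} = 4 \cdot 1 = 4$)
$T{\left(H \right)} = - \frac{1}{H}$ ($T{\left(H \right)} = \frac{1}{\left(-1\right) H} = - \frac{1}{H}$)
$d{\left(B,Q \right)} = -6 + 20 \left(B - Q\right)^{2}$ ($d{\left(B,Q \right)} = -6 + 5 \left(B - Q\right)^{2} \cdot 4 = -6 + 20 \left(B - Q\right)^{2}$)
$25482 - d{\left(T{\left(12 \right)},81 \right)} = 25482 - \left(-6 + 20 \left(- \frac{1}{12} - 81\right)^{2}\right) = 25482 - \left(-6 + 20 \left(- \frac{973}{12}\right)^{2}\right) = 25482 - \left(-6 + 20 \cdot \frac{946729}{144}\right) = 25482 - \left(-6 + \frac{4733645}{36}\right) = 25482 - \frac{4733429}{36} = - \frac{3816077}{36}$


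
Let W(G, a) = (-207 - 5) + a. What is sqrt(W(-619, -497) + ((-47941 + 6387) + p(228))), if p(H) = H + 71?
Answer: 2*I*sqrt(10491) ≈ 204.85*I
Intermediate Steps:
W(G, a) = -212 + a
p(H) = 71 + H
sqrt(W(-619, -497) + ((-47941 + 6387) + p(228))) = sqrt((-212 - 497) + ((-47941 + 6387) + (71 + 228))) = sqrt(-709 + (-41554 + 299)) = sqrt(-709 - 41255) = sqrt(-41964) = 2*I*sqrt(10491)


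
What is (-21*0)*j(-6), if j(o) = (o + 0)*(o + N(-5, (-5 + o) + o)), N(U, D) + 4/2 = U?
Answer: 0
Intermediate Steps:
N(U, D) = -2 + U
j(o) = o*(-7 + o) (j(o) = (o + 0)*(o + (-2 - 5)) = o*(o - 7) = o*(-7 + o))
(-21*0)*j(-6) = (-21*0)*(-6*(-7 - 6)) = 0*(-6*(-13)) = 0*78 = 0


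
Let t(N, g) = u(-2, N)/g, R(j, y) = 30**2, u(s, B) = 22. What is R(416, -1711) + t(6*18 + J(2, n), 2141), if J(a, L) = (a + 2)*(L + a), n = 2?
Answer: 1926922/2141 ≈ 900.01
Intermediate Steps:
R(j, y) = 900
J(a, L) = (2 + a)*(L + a)
t(N, g) = 22/g
R(416, -1711) + t(6*18 + J(2, n), 2141) = 900 + 22/2141 = 1926922/2141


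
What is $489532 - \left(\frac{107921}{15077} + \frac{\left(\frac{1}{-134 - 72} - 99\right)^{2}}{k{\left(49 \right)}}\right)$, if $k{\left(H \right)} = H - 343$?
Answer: $\frac{92087571345608837}{188103426168} \approx 4.8956 \cdot 10^{5}$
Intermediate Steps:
$k{\left(H \right)} = -343 + H$
$489532 - \left(\frac{107921}{15077} + \frac{\left(\frac{1}{-134 - 72} - 99\right)^{2}}{k{\left(49 \right)}}\right) = 489532 - \left(\frac{107921}{15077} + \frac{\left(\frac{1}{-134 - 72} - 99\right)^{2}}{-343 + 49}\right) = 489532 - \left(107921 \cdot \frac{1}{15077} + \frac{\left(\frac{1}{-206} - 99\right)^{2}}{-294}\right) = 489532 - \left(\frac{107921}{15077} + \left(- \frac{1}{206} - 99\right)^{2} \left(- \frac{1}{294}\right)\right) = 489532 - \left(\frac{107921}{15077} + \left(- \frac{20395}{206}\right)^{2} \left(- \frac{1}{294}\right)\right) = 489532 - \left(\frac{107921}{15077} + \frac{415956025}{42436} \left(- \frac{1}{294}\right)\right) = 489532 - \left(\frac{107921}{15077} - \frac{415956025}{12476184}\right) = 489532 - - \frac{4924926735461}{188103426168} = 489532 + \frac{4924926735461}{188103426168} = \frac{92087571345608837}{188103426168}$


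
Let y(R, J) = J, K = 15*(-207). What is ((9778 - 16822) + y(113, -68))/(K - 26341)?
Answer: 3556/14723 ≈ 0.24153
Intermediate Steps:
K = -3105
((9778 - 16822) + y(113, -68))/(K - 26341) = ((9778 - 16822) - 68)/(-3105 - 26341) = (-7044 - 68)/(-29446) = -7112*(-1/29446) = 3556/14723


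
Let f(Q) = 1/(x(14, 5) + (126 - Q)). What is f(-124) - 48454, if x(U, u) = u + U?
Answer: -13034125/269 ≈ -48454.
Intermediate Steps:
x(U, u) = U + u
f(Q) = 1/(145 - Q) (f(Q) = 1/((14 + 5) + (126 - Q)) = 1/(19 + (126 - Q)) = 1/(145 - Q))
f(-124) - 48454 = 1/(145 - 1*(-124)) - 48454 = 1/(145 + 124) - 48454 = 1/269 - 48454 = -13034125/269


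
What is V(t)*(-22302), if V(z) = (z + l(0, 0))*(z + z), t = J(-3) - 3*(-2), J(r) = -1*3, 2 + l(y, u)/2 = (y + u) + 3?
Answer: -669060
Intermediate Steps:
l(y, u) = 2 + 2*u + 2*y (l(y, u) = -4 + 2*((y + u) + 3) = -4 + 2*((u + y) + 3) = -4 + 2*(3 + u + y) = -4 + (6 + 2*u + 2*y) = 2 + 2*u + 2*y)
J(r) = -3
t = 3 (t = -3 - 3*(-2) = -3 + 6 = 3)
V(z) = 2*z*(2 + z) (V(z) = (z + (2 + 2*0 + 2*0))*(z + z) = (z + (2 + 0 + 0))*(2*z) = (z + 2)*(2*z) = (2 + z)*(2*z) = 2*z*(2 + z))
V(t)*(-22302) = (2*3*(2 + 3))*(-22302) = (2*3*5)*(-22302) = 30*(-22302) = -669060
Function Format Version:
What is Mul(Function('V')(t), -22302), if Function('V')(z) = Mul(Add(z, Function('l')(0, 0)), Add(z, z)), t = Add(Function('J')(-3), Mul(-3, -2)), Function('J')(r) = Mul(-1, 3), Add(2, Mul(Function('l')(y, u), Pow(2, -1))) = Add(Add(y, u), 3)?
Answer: -669060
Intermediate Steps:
Function('l')(y, u) = Add(2, Mul(2, u), Mul(2, y)) (Function('l')(y, u) = Add(-4, Mul(2, Add(Add(y, u), 3))) = Add(-4, Mul(2, Add(Add(u, y), 3))) = Add(-4, Mul(2, Add(3, u, y))) = Add(-4, Add(6, Mul(2, u), Mul(2, y))) = Add(2, Mul(2, u), Mul(2, y)))
Function('J')(r) = -3
t = 3 (t = Add(-3, Mul(-3, -2)) = Add(-3, 6) = 3)
Function('V')(z) = Mul(2, z, Add(2, z)) (Function('V')(z) = Mul(Add(z, Add(2, Mul(2, 0), Mul(2, 0))), Add(z, z)) = Mul(Add(z, Add(2, 0, 0)), Mul(2, z)) = Mul(Add(z, 2), Mul(2, z)) = Mul(Add(2, z), Mul(2, z)) = Mul(2, z, Add(2, z)))
Mul(Function('V')(t), -22302) = Mul(Mul(2, 3, Add(2, 3)), -22302) = Mul(Mul(2, 3, 5), -22302) = Mul(30, -22302) = -669060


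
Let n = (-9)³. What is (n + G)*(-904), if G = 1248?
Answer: -469176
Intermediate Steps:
n = -729
(n + G)*(-904) = (-729 + 1248)*(-904) = 519*(-904) = -469176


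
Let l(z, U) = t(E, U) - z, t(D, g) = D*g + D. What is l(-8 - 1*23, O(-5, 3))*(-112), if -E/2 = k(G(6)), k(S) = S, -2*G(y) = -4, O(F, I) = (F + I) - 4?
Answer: -5712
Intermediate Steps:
O(F, I) = -4 + F + I
G(y) = 2 (G(y) = -1/2*(-4) = 2)
E = -4 (E = -2*2 = -4)
t(D, g) = D + D*g
l(z, U) = -4 - z - 4*U (l(z, U) = -4*(1 + U) - z = (-4 - 4*U) - z = -4 - z - 4*U)
l(-8 - 1*23, O(-5, 3))*(-112) = (-4 - (-8 - 1*23) - 4*(-4 - 5 + 3))*(-112) = (-4 - (-8 - 23) - 4*(-6))*(-112) = (-4 - 1*(-31) + 24)*(-112) = (-4 + 31 + 24)*(-112) = 51*(-112) = -5712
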